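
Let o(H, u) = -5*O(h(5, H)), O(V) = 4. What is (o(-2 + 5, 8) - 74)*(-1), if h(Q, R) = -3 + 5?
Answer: 94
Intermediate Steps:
h(Q, R) = 2
o(H, u) = -20 (o(H, u) = -5*4 = -20)
(o(-2 + 5, 8) - 74)*(-1) = (-20 - 74)*(-1) = -94*(-1) = 94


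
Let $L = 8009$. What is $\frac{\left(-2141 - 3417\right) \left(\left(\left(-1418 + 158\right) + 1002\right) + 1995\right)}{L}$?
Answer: $- \frac{9654246}{8009} \approx -1205.4$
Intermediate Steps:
$\frac{\left(-2141 - 3417\right) \left(\left(\left(-1418 + 158\right) + 1002\right) + 1995\right)}{L} = \frac{\left(-2141 - 3417\right) \left(\left(\left(-1418 + 158\right) + 1002\right) + 1995\right)}{8009} = - 5558 \left(\left(-1260 + 1002\right) + 1995\right) \frac{1}{8009} = - 5558 \left(-258 + 1995\right) \frac{1}{8009} = \left(-5558\right) 1737 \cdot \frac{1}{8009} = \left(-9654246\right) \frac{1}{8009} = - \frac{9654246}{8009}$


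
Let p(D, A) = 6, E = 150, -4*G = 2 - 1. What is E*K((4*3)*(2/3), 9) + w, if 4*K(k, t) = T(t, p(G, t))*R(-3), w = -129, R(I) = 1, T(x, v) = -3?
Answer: -483/2 ≈ -241.50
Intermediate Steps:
G = -¼ (G = -(2 - 1)/4 = -¼*1 = -¼ ≈ -0.25000)
K(k, t) = -¾ (K(k, t) = (-3*1)/4 = (¼)*(-3) = -¾)
E*K((4*3)*(2/3), 9) + w = 150*(-¾) - 129 = -225/2 - 129 = -483/2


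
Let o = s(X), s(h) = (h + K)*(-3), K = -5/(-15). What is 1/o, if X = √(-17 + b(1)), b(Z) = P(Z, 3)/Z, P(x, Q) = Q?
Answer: I/(-I + 3*√14) ≈ -0.007874 + 0.088386*I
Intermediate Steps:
K = ⅓ (K = -5*(-1/15) = ⅓ ≈ 0.33333)
b(Z) = 3/Z
X = I*√14 (X = √(-17 + 3/1) = √(-17 + 3*1) = √(-17 + 3) = √(-14) = I*√14 ≈ 3.7417*I)
s(h) = -1 - 3*h (s(h) = (h + ⅓)*(-3) = (⅓ + h)*(-3) = -1 - 3*h)
o = -1 - 3*I*√14 ≈ -1.0 - 11.225*I
1/o = 1/(-1 - 3*I*√14)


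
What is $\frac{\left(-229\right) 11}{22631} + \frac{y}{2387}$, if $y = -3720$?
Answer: $- \frac{415669}{248941} \approx -1.6697$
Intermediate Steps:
$\frac{\left(-229\right) 11}{22631} + \frac{y}{2387} = \frac{\left(-229\right) 11}{22631} - \frac{3720}{2387} = \left(-2519\right) \frac{1}{22631} - \frac{120}{77} = - \frac{2519}{22631} - \frac{120}{77} = - \frac{415669}{248941}$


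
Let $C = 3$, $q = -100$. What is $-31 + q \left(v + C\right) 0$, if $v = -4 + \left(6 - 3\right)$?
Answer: $-31$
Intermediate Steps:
$v = -1$ ($v = -4 + 3 = -1$)
$-31 + q \left(v + C\right) 0 = -31 - 100 \left(-1 + 3\right) 0 = -31 - 100 \cdot 2 \cdot 0 = -31 - 0 = -31 + 0 = -31$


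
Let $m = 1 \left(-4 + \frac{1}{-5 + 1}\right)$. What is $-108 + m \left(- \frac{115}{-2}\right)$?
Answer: $- \frac{2819}{8} \approx -352.38$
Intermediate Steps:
$m = - \frac{17}{4}$ ($m = 1 \left(-4 + \frac{1}{-4}\right) = 1 \left(-4 - \frac{1}{4}\right) = 1 \left(- \frac{17}{4}\right) = - \frac{17}{4} \approx -4.25$)
$-108 + m \left(- \frac{115}{-2}\right) = -108 - \frac{17 \left(- \frac{115}{-2}\right)}{4} = -108 - \frac{17 \left(\left(-115\right) \left(- \frac{1}{2}\right)\right)}{4} = -108 - \frac{1955}{8} = - \frac{2819}{8}$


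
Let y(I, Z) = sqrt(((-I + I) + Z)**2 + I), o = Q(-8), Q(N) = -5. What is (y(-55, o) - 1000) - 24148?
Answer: -25148 + I*sqrt(30) ≈ -25148.0 + 5.4772*I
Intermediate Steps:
o = -5
y(I, Z) = sqrt(I + Z**2) (y(I, Z) = sqrt((0 + Z)**2 + I) = sqrt(Z**2 + I) = sqrt(I + Z**2))
(y(-55, o) - 1000) - 24148 = (sqrt(-55 + (-5)**2) - 1000) - 24148 = (sqrt(-55 + 25) - 1000) - 24148 = (sqrt(-30) - 1000) - 24148 = (I*sqrt(30) - 1000) - 24148 = (-1000 + I*sqrt(30)) - 24148 = -25148 + I*sqrt(30)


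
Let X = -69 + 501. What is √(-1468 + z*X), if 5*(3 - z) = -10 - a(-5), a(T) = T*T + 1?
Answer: 2*√18365/5 ≈ 54.207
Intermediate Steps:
X = 432
a(T) = 1 + T² (a(T) = T² + 1 = 1 + T²)
z = 51/5 (z = 3 - (-10 - (1 + (-5)²))/5 = 3 - (-10 - (1 + 25))/5 = 3 - (-10 - 1*26)/5 = 3 - (-10 - 26)/5 = 3 - ⅕*(-36) = 3 + 36/5 = 51/5 ≈ 10.200)
√(-1468 + z*X) = √(-1468 + (51/5)*432) = √(-1468 + 22032/5) = √(14692/5) = 2*√18365/5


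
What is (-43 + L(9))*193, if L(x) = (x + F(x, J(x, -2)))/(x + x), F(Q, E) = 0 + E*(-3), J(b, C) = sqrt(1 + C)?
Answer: -16405/2 - 193*I/6 ≈ -8202.5 - 32.167*I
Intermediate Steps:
F(Q, E) = -3*E (F(Q, E) = 0 - 3*E = -3*E)
L(x) = (x - 3*I)/(2*x) (L(x) = (x - 3*sqrt(1 - 2))/(x + x) = (x - 3*I)/((2*x)) = (x - 3*I)*(1/(2*x)) = (x - 3*I)/(2*x))
(-43 + L(9))*193 = (-43 + (1/2)*(9 - 3*I)/9)*193 = (-43 + (1/2)*(1/9)*(9 - 3*I))*193 = (-43 + (1/2 - I/6))*193 = (-85/2 - I/6)*193 = -16405/2 - 193*I/6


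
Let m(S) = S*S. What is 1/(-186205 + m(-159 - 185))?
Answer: -1/67869 ≈ -1.4734e-5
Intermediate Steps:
m(S) = S²
1/(-186205 + m(-159 - 185)) = 1/(-186205 + (-159 - 185)²) = 1/(-186205 + (-344)²) = 1/(-186205 + 118336) = 1/(-67869) = -1/67869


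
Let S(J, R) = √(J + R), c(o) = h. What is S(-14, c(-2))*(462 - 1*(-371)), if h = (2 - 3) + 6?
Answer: 2499*I ≈ 2499.0*I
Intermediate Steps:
h = 5 (h = -1 + 6 = 5)
c(o) = 5
S(-14, c(-2))*(462 - 1*(-371)) = √(-14 + 5)*(462 - 1*(-371)) = √(-9)*(462 + 371) = (3*I)*833 = 2499*I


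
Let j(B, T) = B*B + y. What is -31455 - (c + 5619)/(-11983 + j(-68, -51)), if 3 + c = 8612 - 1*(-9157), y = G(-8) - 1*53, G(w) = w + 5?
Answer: -46643088/1483 ≈ -31452.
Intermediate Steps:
G(w) = 5 + w
y = -56 (y = (5 - 8) - 1*53 = -3 - 53 = -56)
c = 17766 (c = -3 + (8612 - 1*(-9157)) = -3 + (8612 + 9157) = -3 + 17769 = 17766)
j(B, T) = -56 + B**2 (j(B, T) = B*B - 56 = B**2 - 56 = -56 + B**2)
-31455 - (c + 5619)/(-11983 + j(-68, -51)) = -31455 - (17766 + 5619)/(-11983 + (-56 + (-68)**2)) = -31455 - 23385/(-11983 + (-56 + 4624)) = -31455 - 23385/(-11983 + 4568) = -31455 - 23385/(-7415) = -31455 - 23385*(-1)/7415 = -31455 - 1*(-4677/1483) = -31455 + 4677/1483 = -46643088/1483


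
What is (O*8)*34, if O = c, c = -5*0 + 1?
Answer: 272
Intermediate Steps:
c = 1 (c = 0 + 1 = 1)
O = 1
(O*8)*34 = (1*8)*34 = 8*34 = 272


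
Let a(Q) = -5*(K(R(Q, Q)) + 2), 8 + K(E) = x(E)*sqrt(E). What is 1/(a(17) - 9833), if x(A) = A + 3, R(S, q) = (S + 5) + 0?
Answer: -9803/95755059 + 125*sqrt(22)/95755059 ≈ -9.6253e-5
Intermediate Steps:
R(S, q) = 5 + S (R(S, q) = (5 + S) + 0 = 5 + S)
x(A) = 3 + A
K(E) = -8 + sqrt(E)*(3 + E) (K(E) = -8 + (3 + E)*sqrt(E) = -8 + sqrt(E)*(3 + E))
a(Q) = 30 - 5*sqrt(5 + Q)*(8 + Q) (a(Q) = -5*((-8 + sqrt(5 + Q)*(3 + (5 + Q))) + 2) = -5*((-8 + sqrt(5 + Q)*(8 + Q)) + 2) = -5*(-6 + sqrt(5 + Q)*(8 + Q)) = 30 - 5*sqrt(5 + Q)*(8 + Q))
1/(a(17) - 9833) = 1/((30 - 5*sqrt(5 + 17)*(8 + 17)) - 9833) = 1/((30 - 5*sqrt(22)*25) - 9833) = 1/((30 - 125*sqrt(22)) - 9833) = 1/(-9803 - 125*sqrt(22))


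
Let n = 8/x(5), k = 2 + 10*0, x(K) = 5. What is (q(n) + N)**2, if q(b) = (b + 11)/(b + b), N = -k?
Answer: 961/256 ≈ 3.7539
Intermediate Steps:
k = 2 (k = 2 + 0 = 2)
N = -2 (N = -1*2 = -2)
n = 8/5 ≈ 1.6000
q(b) = (11 + b)/(2*b) (q(b) = (11 + b)/((2*b)) = (11 + b)*(1/(2*b)) = (11 + b)/(2*b))
(q(n) + N)**2 = ((11 + 8/5)/(2*(8/5)) - 2)**2 = ((1/2)*(5/8)*(63/5) - 2)**2 = (63/16 - 2)**2 = (31/16)**2 = 961/256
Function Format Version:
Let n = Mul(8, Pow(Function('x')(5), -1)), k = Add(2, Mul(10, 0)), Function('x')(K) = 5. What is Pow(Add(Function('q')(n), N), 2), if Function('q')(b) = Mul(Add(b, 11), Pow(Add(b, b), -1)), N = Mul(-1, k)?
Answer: Rational(961, 256) ≈ 3.7539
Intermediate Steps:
k = 2 (k = Add(2, 0) = 2)
N = -2 (N = Mul(-1, 2) = -2)
n = Rational(8, 5) (n = Mul(8, Pow(5, -1)) = Mul(8, Rational(1, 5)) = Rational(8, 5) ≈ 1.6000)
Function('q')(b) = Mul(Rational(1, 2), Pow(b, -1), Add(11, b)) (Function('q')(b) = Mul(Add(11, b), Pow(Mul(2, b), -1)) = Mul(Add(11, b), Mul(Rational(1, 2), Pow(b, -1))) = Mul(Rational(1, 2), Pow(b, -1), Add(11, b)))
Pow(Add(Function('q')(n), N), 2) = Pow(Add(Mul(Rational(1, 2), Pow(Rational(8, 5), -1), Add(11, Rational(8, 5))), -2), 2) = Pow(Add(Mul(Rational(1, 2), Rational(5, 8), Rational(63, 5)), -2), 2) = Pow(Add(Rational(63, 16), -2), 2) = Pow(Rational(31, 16), 2) = Rational(961, 256)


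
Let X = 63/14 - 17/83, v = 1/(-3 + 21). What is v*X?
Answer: 713/2988 ≈ 0.23862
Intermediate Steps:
v = 1/18 ≈ 0.055556
X = 713/166 (X = 63*(1/14) - 17*1/83 = 9/2 - 17/83 = 713/166 ≈ 4.2952)
v*X = (1/18)*(713/166) = 713/2988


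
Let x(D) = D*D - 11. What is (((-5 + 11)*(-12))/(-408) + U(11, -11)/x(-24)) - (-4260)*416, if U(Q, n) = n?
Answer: 17021598308/9605 ≈ 1.7722e+6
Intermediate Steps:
x(D) = -11 + D**2 (x(D) = D**2 - 11 = -11 + D**2)
(((-5 + 11)*(-12))/(-408) + U(11, -11)/x(-24)) - (-4260)*416 = (((-5 + 11)*(-12))/(-408) - 11/(-11 + (-24)**2)) - (-4260)*416 = ((6*(-12))*(-1/408) - 11/(-11 + 576)) - 1065*(-1664) = (-72*(-1/408) - 11/565) + 1772160 = (3/17 - 11*1/565) + 1772160 = (3/17 - 11/565) + 1772160 = 1508/9605 + 1772160 = 17021598308/9605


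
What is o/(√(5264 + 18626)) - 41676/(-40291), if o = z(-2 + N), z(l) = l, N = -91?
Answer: 41676/40291 - 93*√23890/23890 ≈ 0.43268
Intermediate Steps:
o = -93 (o = -2 - 91 = -93)
o/(√(5264 + 18626)) - 41676/(-40291) = -93/√(5264 + 18626) - 41676/(-40291) = -93*√23890/23890 - 41676*(-1/40291) = -93*√23890/23890 + 41676/40291 = 41676/40291 - 93*√23890/23890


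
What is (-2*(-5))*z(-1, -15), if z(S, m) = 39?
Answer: 390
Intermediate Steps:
(-2*(-5))*z(-1, -15) = -2*(-5)*39 = 10*39 = 390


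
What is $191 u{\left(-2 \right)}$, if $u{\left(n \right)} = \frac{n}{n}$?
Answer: $191$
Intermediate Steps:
$u{\left(n \right)} = 1$
$191 u{\left(-2 \right)} = 191 \cdot 1 = 191$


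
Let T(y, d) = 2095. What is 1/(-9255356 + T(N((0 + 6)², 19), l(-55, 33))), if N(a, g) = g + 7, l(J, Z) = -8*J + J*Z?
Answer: -1/9253261 ≈ -1.0807e-7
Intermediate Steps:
N(a, g) = 7 + g
1/(-9255356 + T(N((0 + 6)², 19), l(-55, 33))) = 1/(-9255356 + 2095) = 1/(-9253261) = -1/9253261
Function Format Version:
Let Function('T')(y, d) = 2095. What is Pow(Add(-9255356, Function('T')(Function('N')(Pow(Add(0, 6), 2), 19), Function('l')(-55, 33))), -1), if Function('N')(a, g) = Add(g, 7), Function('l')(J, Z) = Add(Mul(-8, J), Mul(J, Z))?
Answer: Rational(-1, 9253261) ≈ -1.0807e-7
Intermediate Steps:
Function('N')(a, g) = Add(7, g)
Pow(Add(-9255356, Function('T')(Function('N')(Pow(Add(0, 6), 2), 19), Function('l')(-55, 33))), -1) = Pow(Add(-9255356, 2095), -1) = Pow(-9253261, -1) = Rational(-1, 9253261)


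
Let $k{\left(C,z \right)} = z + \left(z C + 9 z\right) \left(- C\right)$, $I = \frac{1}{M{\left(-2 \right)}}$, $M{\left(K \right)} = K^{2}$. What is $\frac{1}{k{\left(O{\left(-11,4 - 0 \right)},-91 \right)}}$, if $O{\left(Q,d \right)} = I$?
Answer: $\frac{16}{1911} \approx 0.0083726$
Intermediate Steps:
$I = \frac{1}{4}$ ($I = \frac{1}{\left(-2\right)^{2}} = \frac{1}{4} \approx 0.25$)
$O{\left(Q,d \right)} = \frac{1}{4}$
$k{\left(C,z \right)} = z - C \left(9 z + C z\right)$ ($k{\left(C,z \right)} = z + \left(C z + 9 z\right) \left(- C\right) = z + \left(9 z + C z\right) \left(- C\right) = z - C \left(9 z + C z\right)$)
$\frac{1}{k{\left(O{\left(-11,4 - 0 \right)},-91 \right)}} = \frac{1}{\left(-91\right) \left(1 - \left(\frac{1}{4}\right)^{2} - \frac{9}{4}\right)} = \frac{1}{\left(-91\right) \left(1 - \frac{1}{16} - \frac{9}{4}\right)} = \frac{1}{\left(-91\right) \left(- \frac{21}{16}\right)} = \frac{1}{\frac{1911}{16}} = \frac{16}{1911}$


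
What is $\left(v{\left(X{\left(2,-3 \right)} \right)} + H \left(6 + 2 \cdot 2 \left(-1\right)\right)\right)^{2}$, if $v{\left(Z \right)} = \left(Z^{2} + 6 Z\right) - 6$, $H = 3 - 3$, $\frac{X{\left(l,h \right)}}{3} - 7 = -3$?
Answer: $44100$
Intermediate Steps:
$X{\left(l,h \right)} = 12$ ($X{\left(l,h \right)} = 21 + 3 \left(-3\right) = 21 - 9 = 12$)
$H = 0$ ($H = 3 - 3 = 0$)
$v{\left(Z \right)} = -6 + Z^{2} + 6 Z$
$\left(v{\left(X{\left(2,-3 \right)} \right)} + H \left(6 + 2 \cdot 2 \left(-1\right)\right)\right)^{2} = \left(\left(-6 + 12^{2} + 6 \cdot 12\right) + 0 \left(6 + 2 \cdot 2 \left(-1\right)\right)\right)^{2} = \left(\left(-6 + 144 + 72\right) + 0 \left(6 + 4 \left(-1\right)\right)\right)^{2} = \left(210 + 0 \left(6 - 4\right)\right)^{2} = \left(210 + 0 \cdot 2\right)^{2} = \left(210 + 0\right)^{2} = 210^{2} = 44100$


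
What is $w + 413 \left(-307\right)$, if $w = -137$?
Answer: $-126928$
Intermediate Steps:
$w + 413 \left(-307\right) = -137 + 413 \left(-307\right) = -137 - 126791 = -126928$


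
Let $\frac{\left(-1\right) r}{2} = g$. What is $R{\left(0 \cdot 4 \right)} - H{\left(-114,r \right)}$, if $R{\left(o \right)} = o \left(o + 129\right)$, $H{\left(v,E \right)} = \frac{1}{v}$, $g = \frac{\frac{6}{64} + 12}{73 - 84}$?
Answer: $\frac{1}{114} \approx 0.0087719$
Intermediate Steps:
$g = - \frac{387}{352}$ ($g = \frac{6 \cdot \frac{1}{64} + 12}{-11} = \left(\frac{3}{32} + 12\right) \left(- \frac{1}{11}\right) = \frac{387}{32} \left(- \frac{1}{11}\right) = - \frac{387}{352} \approx -1.0994$)
$r = \frac{387}{176}$ ($r = \left(-2\right) \left(- \frac{387}{352}\right) = \frac{387}{176} \approx 2.1989$)
$R{\left(o \right)} = o \left(129 + o\right)$
$R{\left(0 \cdot 4 \right)} - H{\left(-114,r \right)} = 0 \cdot 4 \left(129 + 0 \cdot 4\right) - \frac{1}{-114} = 0 \left(129 + 0\right) - - \frac{1}{114} = 0 \cdot 129 + \frac{1}{114} = 0 + \frac{1}{114} = \frac{1}{114}$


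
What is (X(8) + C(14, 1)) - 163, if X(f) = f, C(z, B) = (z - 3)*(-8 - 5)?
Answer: -298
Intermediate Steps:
C(z, B) = 39 - 13*z (C(z, B) = (-3 + z)*(-13) = 39 - 13*z)
(X(8) + C(14, 1)) - 163 = (8 + (39 - 13*14)) - 163 = (8 + (39 - 182)) - 163 = (8 - 143) - 163 = -135 - 163 = -298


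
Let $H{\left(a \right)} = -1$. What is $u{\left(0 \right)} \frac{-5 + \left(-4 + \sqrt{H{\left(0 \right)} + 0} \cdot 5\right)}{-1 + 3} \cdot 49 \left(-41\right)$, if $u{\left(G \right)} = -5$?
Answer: $- \frac{90405}{2} + \frac{50225 i}{2} \approx -45203.0 + 25113.0 i$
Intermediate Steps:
$u{\left(0 \right)} \frac{-5 + \left(-4 + \sqrt{H{\left(0 \right)} + 0} \cdot 5\right)}{-1 + 3} \cdot 49 \left(-41\right) = - 5 \frac{-5 - \left(4 - \sqrt{-1 + 0} \cdot 5\right)}{-1 + 3} \cdot 49 \left(-41\right) = - 5 \frac{-5 - \left(4 - \sqrt{-1} \cdot 5\right)}{2} \cdot 49 \left(-41\right) = - 5 \left(-5 - \left(4 - i 5\right)\right) \frac{1}{2} \cdot 49 \left(-41\right) = - 5 \left(-5 - \left(4 - 5 i\right)\right) \frac{1}{2} \cdot 49 \left(-41\right) = - 5 \left(-9 + 5 i\right) \frac{1}{2} \cdot 49 \left(-41\right) = - 5 \left(- \frac{9}{2} + \frac{5 i}{2}\right) 49 \left(-41\right) = \left(\frac{45}{2} - \frac{25 i}{2}\right) 49 \left(-41\right) = \left(\frac{2205}{2} - \frac{1225 i}{2}\right) \left(-41\right) = - \frac{90405}{2} + \frac{50225 i}{2}$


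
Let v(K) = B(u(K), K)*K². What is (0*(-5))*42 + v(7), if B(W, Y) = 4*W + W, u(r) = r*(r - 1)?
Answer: 10290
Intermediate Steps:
u(r) = r*(-1 + r)
B(W, Y) = 5*W
v(K) = 5*K³*(-1 + K) (v(K) = (5*(K*(-1 + K)))*K² = (5*K*(-1 + K))*K² = 5*K³*(-1 + K))
(0*(-5))*42 + v(7) = (0*(-5))*42 + 5*7³*(-1 + 7) = 0*42 + 5*343*6 = 0 + 10290 = 10290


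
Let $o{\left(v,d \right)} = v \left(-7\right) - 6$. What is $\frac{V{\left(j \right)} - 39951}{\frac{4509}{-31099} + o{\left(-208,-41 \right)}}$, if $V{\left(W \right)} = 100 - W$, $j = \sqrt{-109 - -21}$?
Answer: $- \frac{1239326249}{45089041} - \frac{62198 i \sqrt{22}}{45089041} \approx -27.486 - 0.0064702 i$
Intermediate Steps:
$o{\left(v,d \right)} = -6 - 7 v$ ($o{\left(v,d \right)} = - 7 v - 6 = -6 - 7 v$)
$j = 2 i \sqrt{22}$ ($j = \sqrt{-109 + 21} = \sqrt{-88} = 2 i \sqrt{22} \approx 9.3808 i$)
$\frac{V{\left(j \right)} - 39951}{\frac{4509}{-31099} + o{\left(-208,-41 \right)}} = \frac{\left(100 - 2 i \sqrt{22}\right) - 39951}{\frac{4509}{-31099} - -1450} = \frac{\left(100 - 2 i \sqrt{22}\right) - 39951}{4509 \left(- \frac{1}{31099}\right) + \left(-6 + 1456\right)} = \frac{-39851 - 2 i \sqrt{22}}{- \frac{4509}{31099} + 1450} = \frac{-39851 - 2 i \sqrt{22}}{\frac{45089041}{31099}} = \left(-39851 - 2 i \sqrt{22}\right) \frac{31099}{45089041} = - \frac{1239326249}{45089041} - \frac{62198 i \sqrt{22}}{45089041}$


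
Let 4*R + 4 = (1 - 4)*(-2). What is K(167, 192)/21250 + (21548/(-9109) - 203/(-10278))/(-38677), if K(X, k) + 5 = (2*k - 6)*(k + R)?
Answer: 1549828196118437/452628721806750 ≈ 3.4241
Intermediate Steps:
R = ½ (R = -1 + ((1 - 4)*(-2))/4 = -1 + (-3*(-2))/4 = -1 + (¼)*6 = -1 + 3/2 = ½ ≈ 0.50000)
K(X, k) = -5 + (½ + k)*(-6 + 2*k) (K(X, k) = -5 + (2*k - 6)*(k + ½) = -5 + (-6 + 2*k)*(½ + k) = -5 + (½ + k)*(-6 + 2*k))
K(167, 192)/21250 + (21548/(-9109) - 203/(-10278))/(-38677) = (-8 - 5*192 + 2*192²)/21250 + (21548/(-9109) - 203/(-10278))/(-38677) = (-8 - 960 + 2*36864)*(1/21250) + (21548*(-1/9109) - 203*(-1/10278))*(-1/38677) = (-8 - 960 + 73728)*(1/21250) + (-21548/9109 + 203/10278)*(-1/38677) = 72760*(1/21250) - 219621217/93622302*(-1/38677) = 428/125 + 219621217/3621029774454 = 1549828196118437/452628721806750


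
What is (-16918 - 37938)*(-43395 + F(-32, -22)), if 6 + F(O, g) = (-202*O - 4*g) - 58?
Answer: 2024570392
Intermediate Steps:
F(O, g) = -64 - 202*O - 4*g (F(O, g) = -6 + ((-202*O - 4*g) - 58) = -6 + (-58 - 202*O - 4*g) = -64 - 202*O - 4*g)
(-16918 - 37938)*(-43395 + F(-32, -22)) = (-16918 - 37938)*(-43395 + (-64 - 202*(-32) - 4*(-22))) = -54856*(-43395 + (-64 + 6464 + 88)) = -54856*(-43395 + 6488) = -54856*(-36907) = 2024570392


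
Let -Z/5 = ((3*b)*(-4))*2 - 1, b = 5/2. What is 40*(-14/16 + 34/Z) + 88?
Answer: 3505/61 ≈ 57.459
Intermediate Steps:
b = 5/2 (b = 5*(½) = 5/2 ≈ 2.5000)
Z = 305 (Z = -5*(((3*(5/2))*(-4))*2 - 1) = -5*(((15/2)*(-4))*2 - 1) = -5*(-30*2 - 1) = -5*(-60 - 1) = -5*(-61) = 305)
40*(-14/16 + 34/Z) + 88 = 40*(-14/16 + 34/305) + 88 = 40*(-14*1/16 + 34*(1/305)) + 88 = 40*(-7/8 + 34/305) + 88 = 40*(-1863/2440) + 88 = -1863/61 + 88 = 3505/61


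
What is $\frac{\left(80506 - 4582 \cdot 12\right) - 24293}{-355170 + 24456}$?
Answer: $- \frac{1229}{330714} \approx -0.0037162$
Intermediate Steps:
$\frac{\left(80506 - 4582 \cdot 12\right) - 24293}{-355170 + 24456} = \frac{\left(80506 - 54984\right) - 24293}{-330714} = \left(\left(80506 - 54984\right) - 24293\right) \left(- \frac{1}{330714}\right) = \left(25522 - 24293\right) \left(- \frac{1}{330714}\right) = 1229 \left(- \frac{1}{330714}\right) = - \frac{1229}{330714}$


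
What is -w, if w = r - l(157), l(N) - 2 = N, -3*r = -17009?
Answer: -16532/3 ≈ -5510.7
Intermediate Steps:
r = 17009/3 (r = -⅓*(-17009) = 17009/3 ≈ 5669.7)
l(N) = 2 + N
w = 16532/3 (w = 17009/3 - (2 + 157) = 17009/3 - 1*159 = 17009/3 - 159 = 16532/3 ≈ 5510.7)
-w = -1*16532/3 = -16532/3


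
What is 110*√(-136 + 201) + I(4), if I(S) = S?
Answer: 4 + 110*√65 ≈ 890.85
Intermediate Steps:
110*√(-136 + 201) + I(4) = 110*√(-136 + 201) + 4 = 110*√65 + 4 = 4 + 110*√65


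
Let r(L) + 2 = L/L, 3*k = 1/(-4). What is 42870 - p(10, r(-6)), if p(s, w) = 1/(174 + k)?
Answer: 89469678/2087 ≈ 42870.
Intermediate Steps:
k = -1/12 (k = (⅓)/(-4) = (⅓)*(-¼) = -1/12 ≈ -0.083333)
r(L) = -1 (r(L) = -2 + L/L = -2 + 1 = -1)
p(s, w) = 12/2087 (p(s, w) = 1/(174 - 1/12) = 1/(2087/12) = 12/2087)
42870 - p(10, r(-6)) = 42870 - 1*12/2087 = 42870 - 12/2087 = 89469678/2087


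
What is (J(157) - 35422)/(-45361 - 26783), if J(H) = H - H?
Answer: 17711/36072 ≈ 0.49099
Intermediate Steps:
J(H) = 0
(J(157) - 35422)/(-45361 - 26783) = (0 - 35422)/(-45361 - 26783) = -35422/(-72144) = -35422*(-1/72144) = 17711/36072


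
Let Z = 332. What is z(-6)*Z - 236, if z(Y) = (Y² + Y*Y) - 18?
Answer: 17692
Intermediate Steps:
z(Y) = -18 + 2*Y² (z(Y) = (Y² + Y²) - 18 = 2*Y² - 18 = -18 + 2*Y²)
z(-6)*Z - 236 = (-18 + 2*(-6)²)*332 - 236 = (-18 + 2*36)*332 - 236 = (-18 + 72)*332 - 236 = 54*332 - 236 = 17928 - 236 = 17692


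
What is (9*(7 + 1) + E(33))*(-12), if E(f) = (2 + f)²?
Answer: -15564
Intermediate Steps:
(9*(7 + 1) + E(33))*(-12) = (9*(7 + 1) + (2 + 33)²)*(-12) = (9*8 + 35²)*(-12) = (72 + 1225)*(-12) = 1297*(-12) = -15564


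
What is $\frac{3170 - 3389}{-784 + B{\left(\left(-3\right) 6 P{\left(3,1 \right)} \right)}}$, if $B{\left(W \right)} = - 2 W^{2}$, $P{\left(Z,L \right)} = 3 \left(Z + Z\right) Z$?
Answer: $\frac{219}{1890352} \approx 0.00011585$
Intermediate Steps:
$P{\left(Z,L \right)} = 6 Z^{2}$ ($P{\left(Z,L \right)} = 3 \cdot 2 Z Z = 3 \cdot 2 Z^{2} = 6 Z^{2}$)
$\frac{3170 - 3389}{-784 + B{\left(\left(-3\right) 6 P{\left(3,1 \right)} \right)}} = \frac{3170 - 3389}{-784 - 2 \left(\left(-3\right) 6 \cdot 6 \cdot 3^{2}\right)^{2}} = - \frac{219}{-784 - 2 \left(- 18 \cdot 6 \cdot 9\right)^{2}} = - \frac{219}{-784 - 2 \left(\left(-18\right) 54\right)^{2}} = - \frac{219}{-784 - 2 \left(-972\right)^{2}} = - \frac{219}{-784 - 1889568} = - \frac{219}{-1890352} = \left(-219\right) \left(- \frac{1}{1890352}\right) = \frac{219}{1890352}$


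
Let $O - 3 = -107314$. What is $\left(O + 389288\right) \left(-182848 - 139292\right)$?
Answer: $-90836070780$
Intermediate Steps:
$O = -107311$ ($O = 3 - 107314 = -107311$)
$\left(O + 389288\right) \left(-182848 - 139292\right) = \left(-107311 + 389288\right) \left(-182848 - 139292\right) = 281977 \left(-322140\right) = -90836070780$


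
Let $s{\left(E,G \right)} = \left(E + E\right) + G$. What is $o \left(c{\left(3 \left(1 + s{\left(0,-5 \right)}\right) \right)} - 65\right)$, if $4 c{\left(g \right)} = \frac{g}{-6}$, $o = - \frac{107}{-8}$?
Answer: $- \frac{13803}{16} \approx -862.69$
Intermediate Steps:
$s{\left(E,G \right)} = G + 2 E$ ($s{\left(E,G \right)} = 2 E + G = G + 2 E$)
$o = \frac{107}{8}$ ($o = \left(-107\right) \left(- \frac{1}{8}\right) = \frac{107}{8} \approx 13.375$)
$c{\left(g \right)} = - \frac{g}{24}$ ($c{\left(g \right)} = \frac{g \frac{1}{-6}}{4} = \frac{g \left(- \frac{1}{6}\right)}{4} = \frac{\left(- \frac{1}{6}\right) g}{4} = - \frac{g}{24}$)
$o \left(c{\left(3 \left(1 + s{\left(0,-5 \right)}\right) \right)} - 65\right) = \frac{107 \left(- \frac{3 \left(1 + \left(-5 + 2 \cdot 0\right)\right)}{24} - 65\right)}{8} = \frac{107 \left(- \frac{3 \left(1 + \left(-5 + 0\right)\right)}{24} - 65\right)}{8} = \frac{107 \left(- \frac{3 \left(1 - 5\right)}{24} - 65\right)}{8} = \frac{107 \left(- \frac{3 \left(-4\right)}{24} - 65\right)}{8} = \frac{107 \left(\left(- \frac{1}{24}\right) \left(-12\right) - 65\right)}{8} = \frac{107 \left(\frac{1}{2} - 65\right)}{8} = \frac{107}{8} \left(- \frac{129}{2}\right) = - \frac{13803}{16}$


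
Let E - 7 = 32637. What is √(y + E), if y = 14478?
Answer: √47122 ≈ 217.08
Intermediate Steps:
E = 32644 (E = 7 + 32637 = 32644)
√(y + E) = √(14478 + 32644) = √47122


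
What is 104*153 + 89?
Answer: 16001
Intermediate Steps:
104*153 + 89 = 15912 + 89 = 16001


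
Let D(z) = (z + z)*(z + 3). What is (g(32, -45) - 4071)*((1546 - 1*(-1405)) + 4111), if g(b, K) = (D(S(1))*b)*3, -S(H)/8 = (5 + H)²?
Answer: 111263850918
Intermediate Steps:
S(H) = -8*(5 + H)²
D(z) = 2*z*(3 + z) (D(z) = (2*z)*(3 + z) = 2*z*(3 + z))
g(b, K) = 492480*b (g(b, K) = ((2*(-8*(5 + 1)²)*(3 - 8*(5 + 1)²))*b)*3 = ((2*(-8*6²)*(3 - 8*6²))*b)*3 = ((2*(-8*36)*(3 - 8*36))*b)*3 = ((2*(-288)*(3 - 288))*b)*3 = ((2*(-288)*(-285))*b)*3 = (164160*b)*3 = 492480*b)
(g(32, -45) - 4071)*((1546 - 1*(-1405)) + 4111) = (492480*32 - 4071)*((1546 - 1*(-1405)) + 4111) = (15759360 - 4071)*((1546 + 1405) + 4111) = 15755289*(2951 + 4111) = 15755289*7062 = 111263850918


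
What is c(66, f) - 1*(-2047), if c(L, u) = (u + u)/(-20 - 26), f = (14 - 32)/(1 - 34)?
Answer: 517885/253 ≈ 2047.0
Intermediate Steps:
f = 6/11 (f = -18/(-33) = -18*(-1/33) = 6/11 ≈ 0.54545)
c(L, u) = -u/23 (c(L, u) = (2*u)/(-46) = (2*u)*(-1/46) = -u/23)
c(66, f) - 1*(-2047) = -1/23*6/11 - 1*(-2047) = -6/253 + 2047 = 517885/253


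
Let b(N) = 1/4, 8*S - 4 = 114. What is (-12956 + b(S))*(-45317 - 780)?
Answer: 2388884831/4 ≈ 5.9722e+8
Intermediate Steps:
S = 59/4 (S = ½ + (⅛)*114 = ½ + 57/4 = 59/4 ≈ 14.750)
b(N) = ¼
(-12956 + b(S))*(-45317 - 780) = (-12956 + ¼)*(-45317 - 780) = -51823/4*(-46097) = 2388884831/4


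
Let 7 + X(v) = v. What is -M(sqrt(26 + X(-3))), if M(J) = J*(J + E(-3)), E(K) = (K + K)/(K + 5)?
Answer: -4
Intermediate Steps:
X(v) = -7 + v
E(K) = 2*K/(5 + K) (E(K) = (2*K)/(5 + K) = 2*K/(5 + K))
M(J) = J*(-3 + J) (M(J) = J*(J + 2*(-3)/(5 - 3)) = J*(J + 2*(-3)/2) = J*(J + 2*(-3)*(1/2)) = J*(J - 3) = J*(-3 + J))
-M(sqrt(26 + X(-3))) = -sqrt(26 + (-7 - 3))*(-3 + sqrt(26 + (-7 - 3))) = -sqrt(26 - 10)*(-3 + sqrt(26 - 10)) = -sqrt(16)*(-3 + sqrt(16)) = -4*(-3 + 4) = -4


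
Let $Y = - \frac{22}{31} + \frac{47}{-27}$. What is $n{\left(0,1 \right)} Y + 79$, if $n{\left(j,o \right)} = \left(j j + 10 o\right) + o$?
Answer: $\frac{43562}{837} \approx 52.045$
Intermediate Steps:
$n{\left(j,o \right)} = j^{2} + 11 o$ ($n{\left(j,o \right)} = \left(j^{2} + 10 o\right) + o = j^{2} + 11 o$)
$Y = - \frac{2051}{837}$ ($Y = \left(-22\right) \frac{1}{31} + 47 \left(- \frac{1}{27}\right) = - \frac{22}{31} - \frac{47}{27} = - \frac{2051}{837} \approx -2.4504$)
$n{\left(0,1 \right)} Y + 79 = \left(0^{2} + 11 \cdot 1\right) \left(- \frac{2051}{837}\right) + 79 = \left(0 + 11\right) \left(- \frac{2051}{837}\right) + 79 = 11 \left(- \frac{2051}{837}\right) + 79 = - \frac{22561}{837} + 79 = \frac{43562}{837}$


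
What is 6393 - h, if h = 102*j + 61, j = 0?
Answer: 6332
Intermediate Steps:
h = 61 (h = 102*0 + 61 = 0 + 61 = 61)
6393 - h = 6393 - 1*61 = 6393 - 61 = 6332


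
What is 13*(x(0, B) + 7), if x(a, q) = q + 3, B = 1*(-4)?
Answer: 78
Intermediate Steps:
B = -4
x(a, q) = 3 + q
13*(x(0, B) + 7) = 13*((3 - 4) + 7) = 13*(-1 + 7) = 13*6 = 78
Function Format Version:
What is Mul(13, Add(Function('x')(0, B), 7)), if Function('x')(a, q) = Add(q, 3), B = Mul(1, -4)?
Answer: 78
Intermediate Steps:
B = -4
Function('x')(a, q) = Add(3, q)
Mul(13, Add(Function('x')(0, B), 7)) = Mul(13, Add(Add(3, -4), 7)) = Mul(13, Add(-1, 7)) = Mul(13, 6) = 78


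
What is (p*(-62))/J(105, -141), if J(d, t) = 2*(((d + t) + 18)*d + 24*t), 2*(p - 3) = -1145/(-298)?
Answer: 90923/3143304 ≈ 0.028926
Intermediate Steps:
p = 2933/596 (p = 3 + (-1145/(-298))/2 = 3 + (-1145*(-1/298))/2 = 3 + (½)*(1145/298) = 3 + 1145/596 = 2933/596 ≈ 4.9211)
J(d, t) = 48*t + 2*d*(18 + d + t) (J(d, t) = 2*((18 + d + t)*d + 24*t) = 2*(d*(18 + d + t) + 24*t) = 2*(24*t + d*(18 + d + t)) = 48*t + 2*d*(18 + d + t))
(p*(-62))/J(105, -141) = ((2933/596)*(-62))/(2*105² + 36*105 + 48*(-141) + 2*105*(-141)) = -90923/(298*(2*11025 + 3780 - 6768 - 29610)) = -90923/(298*(22050 + 3780 - 6768 - 29610)) = -90923/298/(-10548) = -90923/298*(-1/10548) = 90923/3143304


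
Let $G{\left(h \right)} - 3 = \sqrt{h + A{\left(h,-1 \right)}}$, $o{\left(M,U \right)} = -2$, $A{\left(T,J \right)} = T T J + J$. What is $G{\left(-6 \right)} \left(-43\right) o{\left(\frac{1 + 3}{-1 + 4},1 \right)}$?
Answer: $258 + 86 i \sqrt{43} \approx 258.0 + 563.94 i$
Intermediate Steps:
$A{\left(T,J \right)} = J + J T^{2}$ ($A{\left(T,J \right)} = T^{2} J + J = J T^{2} + J = J + J T^{2}$)
$G{\left(h \right)} = 3 + \sqrt{-1 + h - h^{2}}$ ($G{\left(h \right)} = 3 + \sqrt{h - \left(1 + h^{2}\right)} = 3 + \sqrt{-1 + h - h^{2}}$)
$G{\left(-6 \right)} \left(-43\right) o{\left(\frac{1 + 3}{-1 + 4},1 \right)} = \left(3 + \sqrt{-1 - 6 - \left(-6\right)^{2}}\right) \left(-43\right) \left(-2\right) = \left(3 + \sqrt{-1 - 6 - 36}\right) \left(-43\right) \left(-2\right) = \left(3 + \sqrt{-43}\right) \left(-43\right) \left(-2\right) = \left(3 + i \sqrt{43}\right) \left(-43\right) \left(-2\right) = \left(-129 - 43 i \sqrt{43}\right) \left(-2\right) = 258 + 86 i \sqrt{43}$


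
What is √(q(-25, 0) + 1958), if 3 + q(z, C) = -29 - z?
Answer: √1951 ≈ 44.170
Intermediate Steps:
q(z, C) = -32 - z (q(z, C) = -3 + (-29 - z) = -32 - z)
√(q(-25, 0) + 1958) = √((-32 - 1*(-25)) + 1958) = √((-32 + 25) + 1958) = √(-7 + 1958) = √1951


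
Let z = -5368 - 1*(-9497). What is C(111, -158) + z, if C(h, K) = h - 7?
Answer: 4233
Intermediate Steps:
C(h, K) = -7 + h
z = 4129 (z = -5368 + 9497 = 4129)
C(111, -158) + z = (-7 + 111) + 4129 = 104 + 4129 = 4233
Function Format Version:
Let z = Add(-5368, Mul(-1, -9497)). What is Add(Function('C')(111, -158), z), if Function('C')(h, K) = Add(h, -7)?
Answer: 4233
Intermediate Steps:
Function('C')(h, K) = Add(-7, h)
z = 4129 (z = Add(-5368, 9497) = 4129)
Add(Function('C')(111, -158), z) = Add(Add(-7, 111), 4129) = Add(104, 4129) = 4233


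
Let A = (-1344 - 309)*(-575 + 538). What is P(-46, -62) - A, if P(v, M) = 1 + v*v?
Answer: -59044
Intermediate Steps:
P(v, M) = 1 + v²
A = 61161 (A = -1653*(-37) = 61161)
P(-46, -62) - A = (1 + (-46)²) - 1*61161 = (1 + 2116) - 61161 = 2117 - 61161 = -59044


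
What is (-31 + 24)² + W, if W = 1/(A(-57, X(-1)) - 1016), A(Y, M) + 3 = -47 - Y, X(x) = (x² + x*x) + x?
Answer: 49440/1009 ≈ 48.999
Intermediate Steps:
X(x) = x + 2*x² (X(x) = (x² + x²) + x = 2*x² + x = x + 2*x²)
A(Y, M) = -50 - Y (A(Y, M) = -3 + (-47 - Y) = -50 - Y)
W = -1/1009 (W = 1/((-50 - 1*(-57)) - 1016) = 1/((-50 + 57) - 1016) = 1/(7 - 1016) = 1/(-1009) = -1/1009 ≈ -0.00099108)
(-31 + 24)² + W = (-31 + 24)² - 1/1009 = (-7)² - 1/1009 = 49 - 1/1009 = 49440/1009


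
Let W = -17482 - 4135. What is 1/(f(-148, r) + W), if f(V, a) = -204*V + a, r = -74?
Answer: 1/8501 ≈ 0.00011763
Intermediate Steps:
W = -21617
f(V, a) = a - 204*V
1/(f(-148, r) + W) = 1/((-74 - 204*(-148)) - 21617) = 1/((-74 + 30192) - 21617) = 1/(30118 - 21617) = 1/8501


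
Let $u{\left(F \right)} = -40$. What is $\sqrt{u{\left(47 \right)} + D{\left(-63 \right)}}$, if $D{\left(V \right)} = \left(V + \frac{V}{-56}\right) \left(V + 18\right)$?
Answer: $\frac{\sqrt{43910}}{4} \approx 52.387$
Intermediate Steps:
$D{\left(V \right)} = \frac{55 V \left(18 + V\right)}{56}$ ($D{\left(V \right)} = \left(V + V \left(- \frac{1}{56}\right)\right) \left(18 + V\right) = \left(V - \frac{V}{56}\right) \left(18 + V\right) = \frac{55 V}{56} \left(18 + V\right) = \frac{55 V \left(18 + V\right)}{56}$)
$\sqrt{u{\left(47 \right)} + D{\left(-63 \right)}} = \sqrt{-40 + \frac{55}{56} \left(-63\right) \left(18 - 63\right)} = \sqrt{-40 + \frac{55}{56} \left(-63\right) \left(-45\right)} = \sqrt{-40 + \frac{22275}{8}} = \sqrt{\frac{21955}{8}} = \frac{\sqrt{43910}}{4}$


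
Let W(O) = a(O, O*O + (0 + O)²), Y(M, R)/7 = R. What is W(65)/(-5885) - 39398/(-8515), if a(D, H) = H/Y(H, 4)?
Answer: 642005069/140310170 ≈ 4.5756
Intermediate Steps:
Y(M, R) = 7*R
a(D, H) = H/28 (a(D, H) = H/((7*4)) = H/28)
W(O) = O²/14 (W(O) = (O*O + (0 + O)²)/28 = (O² + O²)/28 = (2*O²)/28 = O²/14)
W(65)/(-5885) - 39398/(-8515) = ((1/14)*65²)/(-5885) - 39398/(-8515) = ((1/14)*4225)*(-1/5885) - 39398*(-1/8515) = (4225/14)*(-1/5885) + 39398/8515 = -845/16478 + 39398/8515 = 642005069/140310170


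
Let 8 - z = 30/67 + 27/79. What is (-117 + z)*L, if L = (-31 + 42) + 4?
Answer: -8716740/5293 ≈ -1646.8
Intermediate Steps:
z = 38165/5293 (z = 8 - (30/67 + 27/79) = 8 - 1*4179/5293 = 8 - 4179/5293 = 38165/5293 ≈ 7.2105)
L = 15 (L = 11 + 4 = 15)
(-117 + z)*L = (-117 + 38165/5293)*15 = -581116/5293*15 = -8716740/5293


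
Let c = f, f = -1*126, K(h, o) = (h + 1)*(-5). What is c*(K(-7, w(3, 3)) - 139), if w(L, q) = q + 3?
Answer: 13734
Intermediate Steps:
w(L, q) = 3 + q
K(h, o) = -5 - 5*h (K(h, o) = (1 + h)*(-5) = -5 - 5*h)
f = -126
c = -126
c*(K(-7, w(3, 3)) - 139) = -126*((-5 - 5*(-7)) - 139) = -126*((-5 + 35) - 139) = -126*(30 - 139) = -126*(-109) = 13734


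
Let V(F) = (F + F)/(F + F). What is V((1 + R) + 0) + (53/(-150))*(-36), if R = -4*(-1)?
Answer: 343/25 ≈ 13.720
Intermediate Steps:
R = 4
V(F) = 1 (V(F) = (2*F)/((2*F)) = (2*F)*(1/(2*F)) = 1)
V((1 + R) + 0) + (53/(-150))*(-36) = 1 + (53/(-150))*(-36) = 1 + (53*(-1/150))*(-36) = 1 - 53/150*(-36) = 1 + 318/25 = 343/25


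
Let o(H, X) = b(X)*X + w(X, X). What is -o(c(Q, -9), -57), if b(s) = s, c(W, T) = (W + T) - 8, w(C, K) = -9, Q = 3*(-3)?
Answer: -3240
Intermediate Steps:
Q = -9
c(W, T) = -8 + T + W (c(W, T) = (T + W) - 8 = -8 + T + W)
o(H, X) = -9 + X**2 (o(H, X) = X*X - 9 = X**2 - 9 = -9 + X**2)
-o(c(Q, -9), -57) = -(-9 + (-57)**2) = -(-9 + 3249) = -1*3240 = -3240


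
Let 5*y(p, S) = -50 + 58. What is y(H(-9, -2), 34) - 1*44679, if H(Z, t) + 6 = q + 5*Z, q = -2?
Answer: -223387/5 ≈ -44677.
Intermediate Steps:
H(Z, t) = -8 + 5*Z (H(Z, t) = -6 + (-2 + 5*Z) = -8 + 5*Z)
y(p, S) = 8/5 (y(p, S) = (-50 + 58)/5 = (⅕)*8 = 8/5)
y(H(-9, -2), 34) - 1*44679 = 8/5 - 1*44679 = 8/5 - 44679 = -223387/5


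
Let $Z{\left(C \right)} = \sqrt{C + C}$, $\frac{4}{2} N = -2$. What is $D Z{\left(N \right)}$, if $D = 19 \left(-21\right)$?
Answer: $- 399 i \sqrt{2} \approx - 564.27 i$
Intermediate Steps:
$N = -1$ ($N = \frac{1}{2} \left(-2\right) = -1$)
$Z{\left(C \right)} = \sqrt{2} \sqrt{C}$ ($Z{\left(C \right)} = \sqrt{2 C} = \sqrt{2} \sqrt{C}$)
$D = -399$
$D Z{\left(N \right)} = - 399 \sqrt{2} \sqrt{-1} = - 399 \sqrt{2} i = - 399 i \sqrt{2}$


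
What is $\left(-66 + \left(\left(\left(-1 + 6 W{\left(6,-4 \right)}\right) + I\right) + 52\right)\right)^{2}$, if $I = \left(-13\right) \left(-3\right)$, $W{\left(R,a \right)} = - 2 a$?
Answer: $5184$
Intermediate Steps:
$I = 39$
$\left(-66 + \left(\left(\left(-1 + 6 W{\left(6,-4 \right)}\right) + I\right) + 52\right)\right)^{2} = \left(-66 + \left(\left(\left(-1 + 6 \left(\left(-2\right) \left(-4\right)\right)\right) + 39\right) + 52\right)\right)^{2} = \left(-66 + \left(\left(\left(-1 + 6 \cdot 8\right) + 39\right) + 52\right)\right)^{2} = \left(-66 + \left(\left(\left(-1 + 48\right) + 39\right) + 52\right)\right)^{2} = \left(-66 + \left(\left(47 + 39\right) + 52\right)\right)^{2} = \left(-66 + \left(86 + 52\right)\right)^{2} = \left(-66 + 138\right)^{2} = 72^{2} = 5184$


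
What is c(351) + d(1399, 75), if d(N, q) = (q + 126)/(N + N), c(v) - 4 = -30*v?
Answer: -29451547/2798 ≈ -10526.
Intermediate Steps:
c(v) = 4 - 30*v
d(N, q) = (126 + q)/(2*N) (d(N, q) = (126 + q)/((2*N)) = (126 + q)*(1/(2*N)) = (126 + q)/(2*N))
c(351) + d(1399, 75) = (4 - 30*351) + (½)*(126 + 75)/1399 = (4 - 10530) + (½)*(1/1399)*201 = -10526 + 201/2798 = -29451547/2798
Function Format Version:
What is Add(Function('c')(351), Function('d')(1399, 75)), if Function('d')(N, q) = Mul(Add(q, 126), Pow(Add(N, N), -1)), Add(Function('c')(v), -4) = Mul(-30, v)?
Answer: Rational(-29451547, 2798) ≈ -10526.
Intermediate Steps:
Function('c')(v) = Add(4, Mul(-30, v))
Function('d')(N, q) = Mul(Rational(1, 2), Pow(N, -1), Add(126, q)) (Function('d')(N, q) = Mul(Add(126, q), Pow(Mul(2, N), -1)) = Mul(Add(126, q), Mul(Rational(1, 2), Pow(N, -1))) = Mul(Rational(1, 2), Pow(N, -1), Add(126, q)))
Add(Function('c')(351), Function('d')(1399, 75)) = Add(Add(4, Mul(-30, 351)), Mul(Rational(1, 2), Pow(1399, -1), Add(126, 75))) = Add(Add(4, -10530), Mul(Rational(1, 2), Rational(1, 1399), 201)) = Add(-10526, Rational(201, 2798)) = Rational(-29451547, 2798)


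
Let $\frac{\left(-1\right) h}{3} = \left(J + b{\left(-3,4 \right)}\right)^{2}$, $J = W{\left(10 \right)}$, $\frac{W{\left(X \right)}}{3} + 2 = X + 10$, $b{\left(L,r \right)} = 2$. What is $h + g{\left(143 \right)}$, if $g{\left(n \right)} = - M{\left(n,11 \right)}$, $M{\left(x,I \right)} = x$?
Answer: $-9551$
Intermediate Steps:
$g{\left(n \right)} = - n$
$W{\left(X \right)} = 24 + 3 X$ ($W{\left(X \right)} = -6 + 3 \left(X + 10\right) = -6 + 3 \left(10 + X\right) = -6 + \left(30 + 3 X\right) = 24 + 3 X$)
$J = 54$ ($J = 24 + 3 \cdot 10 = 24 + 30 = 54$)
$h = -9408$ ($h = - 3 \left(54 + 2\right)^{2} = - 3 \cdot 56^{2} = \left(-3\right) 3136 = -9408$)
$h + g{\left(143 \right)} = -9408 - 143 = -9551$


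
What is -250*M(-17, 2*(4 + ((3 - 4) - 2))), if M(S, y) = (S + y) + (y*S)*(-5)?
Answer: -38750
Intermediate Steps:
M(S, y) = S + y - 5*S*y (M(S, y) = (S + y) + (S*y)*(-5) = (S + y) - 5*S*y = S + y - 5*S*y)
-250*M(-17, 2*(4 + ((3 - 4) - 2))) = -250*(-17 + 2*(4 + ((3 - 4) - 2)) - 5*(-17)*2*(4 + ((3 - 4) - 2))) = -250*(-17 + 2*(4 + (-1 - 2)) - 5*(-17)*2*(4 + (-1 - 2))) = -250*(-17 + 2*(4 - 3) - 5*(-17)*2*(4 - 3)) = -250*(-17 + 2*1 - 5*(-17)*2*1) = -250*(-17 + 2 - 5*(-17)*2) = -250*(-17 + 2 + 170) = -250*155 = -38750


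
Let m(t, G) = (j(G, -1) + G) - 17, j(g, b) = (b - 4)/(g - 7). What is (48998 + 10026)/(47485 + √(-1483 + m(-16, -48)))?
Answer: 15415150520/12401547251 - 29512*I*√187297/12401547251 ≈ 1.243 - 0.0010299*I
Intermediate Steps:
j(g, b) = (-4 + b)/(-7 + g)
m(t, G) = -17 + G - 5/(-7 + G) (m(t, G) = ((-4 - 1)/(-7 + G) + G) - 17 = (-5/(-7 + G) + G) - 17 = (G - 5/(-7 + G)) - 17 = -17 + G - 5/(-7 + G))
(48998 + 10026)/(47485 + √(-1483 + m(-16, -48))) = (48998 + 10026)/(47485 + √(-1483 + (-5 + (-17 - 48)*(-7 - 48))/(-7 - 48))) = 59024/(47485 + √(-1483 + (-5 - 65*(-55))/(-55))) = 59024/(47485 + √(-1483 - (-5 + 3575)/55)) = 59024/(47485 + √(-1483 - 1/55*3570)) = 59024/(47485 + √(-1483 - 714/11)) = 59024/(47485 + √(-17027/11)) = 59024/(47485 + I*√187297/11)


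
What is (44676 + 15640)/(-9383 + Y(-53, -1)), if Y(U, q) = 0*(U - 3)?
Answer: -60316/9383 ≈ -6.4282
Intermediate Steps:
Y(U, q) = 0 (Y(U, q) = 0*(-3 + U) = 0)
(44676 + 15640)/(-9383 + Y(-53, -1)) = (44676 + 15640)/(-9383 + 0) = 60316/(-9383) = 60316*(-1/9383) = -60316/9383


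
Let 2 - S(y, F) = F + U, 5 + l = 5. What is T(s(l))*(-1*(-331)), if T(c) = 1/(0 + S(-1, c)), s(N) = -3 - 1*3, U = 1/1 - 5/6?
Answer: 1986/47 ≈ 42.255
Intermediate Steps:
l = 0 (l = -5 + 5 = 0)
U = ⅙ (U = 1*1 - 5*⅙ = 1 - ⅚ = ⅙ ≈ 0.16667)
s(N) = -6 (s(N) = -3 - 3 = -6)
S(y, F) = 11/6 - F (S(y, F) = 2 - (F + ⅙) = 2 - (⅙ + F) = 2 + (-⅙ - F) = 11/6 - F)
T(c) = 1/(11/6 - c) (T(c) = 1/(0 + (11/6 - c)) = 1/(11/6 - c))
T(s(l))*(-1*(-331)) = (-6/(-11 + 6*(-6)))*(-1*(-331)) = -6/(-11 - 36)*331 = -6/(-47)*331 = -6*(-1/47)*331 = (6/47)*331 = 1986/47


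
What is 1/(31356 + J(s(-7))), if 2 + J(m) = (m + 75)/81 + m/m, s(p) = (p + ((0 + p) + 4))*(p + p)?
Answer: 81/2539970 ≈ 3.1890e-5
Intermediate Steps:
s(p) = 2*p*(4 + 2*p) (s(p) = (p + (p + 4))*(2*p) = (p + (4 + p))*(2*p) = (4 + 2*p)*(2*p) = 2*p*(4 + 2*p))
J(m) = -2/27 + m/81 (J(m) = -2 + ((m + 75)/81 + m/m) = -2 + ((75 + m)*(1/81) + 1) = -2 + ((25/27 + m/81) + 1) = -2 + (52/27 + m/81) = -2/27 + m/81)
1/(31356 + J(s(-7))) = 1/(31356 + (-2/27 + (4*(-7)*(2 - 7))/81)) = 1/(31356 + (-2/27 + (4*(-7)*(-5))/81)) = 1/(31356 + (-2/27 + (1/81)*140)) = 1/(31356 + (-2/27 + 140/81)) = 1/(31356 + 134/81) = 1/(2539970/81) = 81/2539970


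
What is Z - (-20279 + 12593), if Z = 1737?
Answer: 9423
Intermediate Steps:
Z - (-20279 + 12593) = 1737 - (-20279 + 12593) = 1737 - 1*(-7686) = 1737 + 7686 = 9423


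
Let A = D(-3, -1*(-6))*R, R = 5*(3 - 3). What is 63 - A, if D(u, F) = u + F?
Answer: 63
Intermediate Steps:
R = 0 (R = 5*0 = 0)
D(u, F) = F + u
A = 0 (A = (-1*(-6) - 3)*0 = (6 - 3)*0 = 3*0 = 0)
63 - A = 63 - 1*0 = 63 + 0 = 63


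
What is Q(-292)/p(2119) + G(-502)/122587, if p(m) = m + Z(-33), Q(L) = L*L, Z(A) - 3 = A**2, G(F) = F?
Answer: 10450646046/393626857 ≈ 26.550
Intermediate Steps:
Z(A) = 3 + A**2
Q(L) = L**2
p(m) = 1092 + m (p(m) = m + (3 + (-33)**2) = m + (3 + 1089) = m + 1092 = 1092 + m)
Q(-292)/p(2119) + G(-502)/122587 = (-292)**2/(1092 + 2119) - 502/122587 = 85264/3211 - 502*1/122587 = 85264*(1/3211) - 502/122587 = 85264/3211 - 502/122587 = 10450646046/393626857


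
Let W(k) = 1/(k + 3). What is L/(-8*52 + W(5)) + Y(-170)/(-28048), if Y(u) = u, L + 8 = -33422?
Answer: 3750861355/46657848 ≈ 80.391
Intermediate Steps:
L = -33430 (L = -8 - 33422 = -33430)
W(k) = 1/(3 + k)
L/(-8*52 + W(5)) + Y(-170)/(-28048) = -33430/(-8*52 + 1/(3 + 5)) - 170/(-28048) = -33430/(-416 + 1/8) - 170*(-1/28048) = -33430/(-416 + ⅛) + 85/14024 = -33430/(-3327/8) + 85/14024 = -33430*(-8/3327) + 85/14024 = 267440/3327 + 85/14024 = 3750861355/46657848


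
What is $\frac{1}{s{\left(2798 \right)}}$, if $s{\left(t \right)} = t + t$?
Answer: $\frac{1}{5596} \approx 0.0001787$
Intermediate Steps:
$s{\left(t \right)} = 2 t$
$\frac{1}{s{\left(2798 \right)}} = \frac{1}{2 \cdot 2798} = \frac{1}{5596}$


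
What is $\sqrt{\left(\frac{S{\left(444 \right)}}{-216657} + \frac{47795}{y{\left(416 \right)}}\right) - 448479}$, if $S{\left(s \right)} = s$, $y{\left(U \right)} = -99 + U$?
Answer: $\frac{2 i \sqrt{58743194417180956011}}{22893423} \approx 669.57 i$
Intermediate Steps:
$\sqrt{\left(\frac{S{\left(444 \right)}}{-216657} + \frac{47795}{y{\left(416 \right)}}\right) - 448479} = \sqrt{\left(\frac{444}{-216657} + \frac{47795}{-99 + 416}\right) - 448479} = \sqrt{\left(444 \left(- \frac{1}{216657}\right) + \frac{47795}{317}\right) - 448479} = \sqrt{\left(- \frac{148}{72219} + 47795 \cdot \frac{1}{317}\right) - 448479} = \sqrt{\left(- \frac{148}{72219} + \frac{47795}{317}\right) - 448479} = \sqrt{\frac{3451660189}{22893423} - 448479} = \sqrt{- \frac{10263767793428}{22893423}} = \frac{2 i \sqrt{58743194417180956011}}{22893423}$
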